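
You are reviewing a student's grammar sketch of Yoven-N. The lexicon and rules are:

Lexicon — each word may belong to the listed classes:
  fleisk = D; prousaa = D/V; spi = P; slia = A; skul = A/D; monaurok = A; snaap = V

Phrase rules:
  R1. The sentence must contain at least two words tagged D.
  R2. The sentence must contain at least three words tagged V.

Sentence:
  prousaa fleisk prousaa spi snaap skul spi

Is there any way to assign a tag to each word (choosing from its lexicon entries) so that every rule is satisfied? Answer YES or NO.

Candidates per position — 1:prousaa {D,V}; 2:fleisk {D}; 3:prousaa {D,V}; 4:spi {P}; 5:snaap {V}; 6:skul {A,D}; 7:spi {P}.
One satisfying assignment: V D V P V D P.
Verifying each rule — rule 1 holds; rule 2 holds.

YES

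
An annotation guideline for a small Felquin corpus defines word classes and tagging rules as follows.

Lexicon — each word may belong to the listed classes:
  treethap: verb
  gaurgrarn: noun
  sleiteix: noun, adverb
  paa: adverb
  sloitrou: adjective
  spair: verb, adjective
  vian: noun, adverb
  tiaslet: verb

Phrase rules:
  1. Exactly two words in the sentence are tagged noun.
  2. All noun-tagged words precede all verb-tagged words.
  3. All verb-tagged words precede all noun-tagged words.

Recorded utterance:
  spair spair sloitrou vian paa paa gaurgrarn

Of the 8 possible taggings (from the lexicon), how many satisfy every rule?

Candidates per position — 1:spair {verb,adjective}; 2:spair {verb,adjective}; 3:sloitrou {adjective}; 4:vian {noun,adverb}; 5:paa {adverb}; 6:paa {adverb}; 7:gaurgrarn {noun}.
There are 8 candidate sequences in total.
The sequences that satisfy every rule: adjective adjective adjective noun adverb adverb noun.
Count = 1.

1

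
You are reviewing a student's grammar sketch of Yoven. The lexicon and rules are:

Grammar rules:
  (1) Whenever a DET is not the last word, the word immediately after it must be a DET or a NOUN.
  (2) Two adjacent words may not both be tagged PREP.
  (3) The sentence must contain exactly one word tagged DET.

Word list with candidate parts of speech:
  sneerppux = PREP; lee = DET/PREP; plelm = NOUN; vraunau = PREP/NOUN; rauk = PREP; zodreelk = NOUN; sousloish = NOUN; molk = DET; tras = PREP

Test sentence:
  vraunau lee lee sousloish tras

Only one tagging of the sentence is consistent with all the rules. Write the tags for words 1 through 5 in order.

Candidates per position — 1:vraunau {PREP,NOUN}; 2:lee {DET,PREP}; 3:lee {DET,PREP}; 4:sousloish {NOUN}; 5:tras {PREP}.
The remaining ambiguous positions (1, 2, 3) are resolved jointly — only one combination satisfies every rule.
The only consistent sequence is: NOUN PREP DET NOUN PREP.
Rule-by-rule: rule 1 ✓; rule 2 ✓; rule 3 ✓.

NOUN PREP DET NOUN PREP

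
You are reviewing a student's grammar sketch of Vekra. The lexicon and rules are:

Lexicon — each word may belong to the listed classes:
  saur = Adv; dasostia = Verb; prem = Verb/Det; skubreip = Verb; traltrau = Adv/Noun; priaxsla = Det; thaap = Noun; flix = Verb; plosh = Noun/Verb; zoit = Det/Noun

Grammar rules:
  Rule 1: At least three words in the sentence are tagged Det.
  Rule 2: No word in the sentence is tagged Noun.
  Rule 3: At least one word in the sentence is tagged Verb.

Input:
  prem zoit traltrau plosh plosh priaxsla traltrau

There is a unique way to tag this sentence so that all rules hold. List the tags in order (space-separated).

Det Det Adv Verb Verb Det Adv

Candidates per position — 1:prem {Verb,Det}; 2:zoit {Det,Noun}; 3:traltrau {Adv,Noun}; 4:plosh {Noun,Verb}; 5:plosh {Noun,Verb}; 6:priaxsla {Det}; 7:traltrau {Adv,Noun}.
Word 1 cannot be Verb — rule 1 would then fail for every completion. It is Det.
Word 2 cannot be Noun — rule 1 would then fail for every completion. It is Det.
Word 3 cannot be Noun — rule 2 would then fail for every completion. It is Adv.
Word 4 cannot be Noun — rule 2 would then fail for every completion. It is Verb.
Word 5 cannot be Noun — rule 2 would then fail for every completion. It is Verb.
Word 7 cannot be Noun — rule 2 would then fail for every completion. It is Adv.
That leaves exactly one tagging: Det Det Adv Verb Verb Det Adv.
Check: rule 1 satisfied; rule 2 satisfied; rule 3 satisfied.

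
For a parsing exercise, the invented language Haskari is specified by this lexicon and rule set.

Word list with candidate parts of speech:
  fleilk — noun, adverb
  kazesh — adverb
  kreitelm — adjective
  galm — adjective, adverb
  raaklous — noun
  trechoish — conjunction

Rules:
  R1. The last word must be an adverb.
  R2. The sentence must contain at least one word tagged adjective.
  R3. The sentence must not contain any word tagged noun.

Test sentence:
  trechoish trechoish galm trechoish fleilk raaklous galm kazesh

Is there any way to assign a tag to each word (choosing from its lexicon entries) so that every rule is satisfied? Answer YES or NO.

NO

Candidates per position — 1:trechoish {conjunction}; 2:trechoish {conjunction}; 3:galm {adjective,adverb}; 4:trechoish {conjunction}; 5:fleilk {noun,adverb}; 6:raaklous {noun}; 7:galm {adjective,adverb}; 8:kazesh {adverb}.
Rule 3 cannot be satisfied by any choice of tags from the lexicon.
So there is no consistent tagging.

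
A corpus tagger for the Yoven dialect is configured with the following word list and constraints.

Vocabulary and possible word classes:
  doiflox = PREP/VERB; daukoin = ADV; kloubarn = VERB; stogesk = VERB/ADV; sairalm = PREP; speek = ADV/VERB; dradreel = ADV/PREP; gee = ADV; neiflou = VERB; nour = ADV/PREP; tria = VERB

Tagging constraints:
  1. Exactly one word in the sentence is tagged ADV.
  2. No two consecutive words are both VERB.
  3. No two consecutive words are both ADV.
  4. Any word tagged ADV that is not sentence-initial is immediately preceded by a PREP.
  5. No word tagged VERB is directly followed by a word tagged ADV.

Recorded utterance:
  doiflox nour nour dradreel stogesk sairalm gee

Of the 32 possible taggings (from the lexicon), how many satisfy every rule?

Candidates per position — 1:doiflox {PREP,VERB}; 2:nour {ADV,PREP}; 3:nour {ADV,PREP}; 4:dradreel {ADV,PREP}; 5:stogesk {VERB,ADV}; 6:sairalm {PREP}; 7:gee {ADV}.
There are 32 candidate sequences in total.
The sequences that satisfy every rule: PREP PREP PREP PREP VERB PREP ADV; VERB PREP PREP PREP VERB PREP ADV.
Count = 2.

2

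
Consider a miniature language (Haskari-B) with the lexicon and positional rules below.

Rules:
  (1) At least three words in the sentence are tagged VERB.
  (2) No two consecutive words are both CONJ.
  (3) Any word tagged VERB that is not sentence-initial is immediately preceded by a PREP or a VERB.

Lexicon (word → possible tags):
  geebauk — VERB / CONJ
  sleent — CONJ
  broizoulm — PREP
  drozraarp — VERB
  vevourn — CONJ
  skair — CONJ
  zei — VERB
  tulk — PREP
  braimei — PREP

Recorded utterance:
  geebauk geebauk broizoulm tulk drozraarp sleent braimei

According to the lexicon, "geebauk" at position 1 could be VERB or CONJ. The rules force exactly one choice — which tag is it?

Candidates per position — 1:geebauk {VERB,CONJ}; 2:geebauk {VERB,CONJ}; 3:broizoulm {PREP}; 4:tulk {PREP}; 5:drozraarp {VERB}; 6:sleent {CONJ}; 7:braimei {PREP}.
At position 1, choosing CONJ makes rule 1 impossible to satisfy; hence VERB.
At position 2, choosing CONJ makes rule 1 impossible to satisfy; hence VERB.
That leaves exactly one tagging: VERB VERB PREP PREP VERB CONJ PREP.
Verifying each rule — rule 1 satisfied; rule 2 satisfied; rule 3 satisfied.

VERB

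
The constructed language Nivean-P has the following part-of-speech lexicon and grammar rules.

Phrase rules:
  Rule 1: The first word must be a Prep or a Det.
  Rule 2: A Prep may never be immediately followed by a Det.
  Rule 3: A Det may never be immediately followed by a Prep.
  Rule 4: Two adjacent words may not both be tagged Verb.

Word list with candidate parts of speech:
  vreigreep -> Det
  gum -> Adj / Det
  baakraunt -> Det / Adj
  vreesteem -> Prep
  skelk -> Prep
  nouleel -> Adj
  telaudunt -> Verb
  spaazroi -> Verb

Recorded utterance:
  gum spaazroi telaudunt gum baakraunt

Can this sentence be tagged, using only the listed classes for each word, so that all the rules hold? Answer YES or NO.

Candidates per position — 1:gum {Adj,Det}; 2:spaazroi {Verb}; 3:telaudunt {Verb}; 4:gum {Adj,Det}; 5:baakraunt {Det,Adj}.
Rule 4 cannot be satisfied by any choice of tags from the lexicon.
So there is no consistent tagging.

NO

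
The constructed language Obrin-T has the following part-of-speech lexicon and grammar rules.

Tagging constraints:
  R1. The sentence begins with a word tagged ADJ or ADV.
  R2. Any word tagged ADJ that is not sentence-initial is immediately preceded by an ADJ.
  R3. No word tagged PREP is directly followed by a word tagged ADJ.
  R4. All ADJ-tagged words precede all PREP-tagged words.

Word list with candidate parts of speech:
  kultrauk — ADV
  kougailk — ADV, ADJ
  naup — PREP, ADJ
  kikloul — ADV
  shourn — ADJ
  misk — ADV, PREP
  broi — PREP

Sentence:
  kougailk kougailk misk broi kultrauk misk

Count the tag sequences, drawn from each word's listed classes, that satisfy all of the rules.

12

Candidates per position — 1:kougailk {ADV,ADJ}; 2:kougailk {ADV,ADJ}; 3:misk {ADV,PREP}; 4:broi {PREP}; 5:kultrauk {ADV}; 6:misk {ADV,PREP}.
There are 16 candidate sequences in total.
Checking each against the rules leaves 12 sequences.
Count = 12.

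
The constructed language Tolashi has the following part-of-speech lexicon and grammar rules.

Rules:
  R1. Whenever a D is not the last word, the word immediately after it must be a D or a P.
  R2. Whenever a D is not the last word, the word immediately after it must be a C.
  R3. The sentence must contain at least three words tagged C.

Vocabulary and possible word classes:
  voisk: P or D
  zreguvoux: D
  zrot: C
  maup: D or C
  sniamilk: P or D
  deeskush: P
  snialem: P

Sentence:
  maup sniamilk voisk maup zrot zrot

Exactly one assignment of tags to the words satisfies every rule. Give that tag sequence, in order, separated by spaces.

C P P C C C

Candidates per position — 1:maup {D,C}; 2:sniamilk {P,D}; 3:voisk {P,D}; 4:maup {D,C}; 5:zrot {C}; 6:zrot {C}.
Position 1: D is ruled out by rule 2; that leaves C.
Position 2: D is ruled out by rule 2; that leaves P.
Position 3: D is ruled out by rule 1; that leaves P.
Position 4: D is ruled out by rule 1; that leaves C.
The only consistent sequence is: C P P C C C.
Verifying each rule — rule 1 ✓; rule 2 ✓; rule 3 ✓.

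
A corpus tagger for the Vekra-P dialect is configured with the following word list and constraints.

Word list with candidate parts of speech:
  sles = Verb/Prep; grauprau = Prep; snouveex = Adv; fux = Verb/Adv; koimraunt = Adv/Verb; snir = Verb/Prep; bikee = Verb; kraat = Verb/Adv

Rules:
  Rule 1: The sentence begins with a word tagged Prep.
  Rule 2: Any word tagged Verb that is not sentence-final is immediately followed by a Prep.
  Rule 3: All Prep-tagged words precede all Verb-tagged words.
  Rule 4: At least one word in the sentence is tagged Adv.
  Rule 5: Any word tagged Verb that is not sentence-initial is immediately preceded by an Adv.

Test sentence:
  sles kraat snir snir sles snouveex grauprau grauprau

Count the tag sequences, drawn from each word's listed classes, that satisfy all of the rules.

1

Candidates per position — 1:sles {Verb,Prep}; 2:kraat {Verb,Adv}; 3:snir {Verb,Prep}; 4:snir {Verb,Prep}; 5:sles {Verb,Prep}; 6:snouveex {Adv}; 7:grauprau {Prep}; 8:grauprau {Prep}.
There are 32 candidate sequences in total.
The sequences that satisfy every rule: Prep Adv Prep Prep Prep Adv Prep Prep.
Count = 1.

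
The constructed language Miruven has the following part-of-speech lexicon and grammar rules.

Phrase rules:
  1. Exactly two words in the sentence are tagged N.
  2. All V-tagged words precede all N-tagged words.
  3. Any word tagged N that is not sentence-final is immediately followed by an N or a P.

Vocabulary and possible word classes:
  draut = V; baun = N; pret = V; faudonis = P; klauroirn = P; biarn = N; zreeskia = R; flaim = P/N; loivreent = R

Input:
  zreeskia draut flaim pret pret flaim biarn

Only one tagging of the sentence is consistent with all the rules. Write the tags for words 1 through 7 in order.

R V P V V N N

Candidates per position — 1:zreeskia {R}; 2:draut {V}; 3:flaim {P,N}; 4:pret {V}; 5:pret {V}; 6:flaim {P,N}; 7:biarn {N}.
At position 3, choosing N makes rule 2 impossible to satisfy; hence P.
At position 6, choosing P makes rule 1 impossible to satisfy; hence N.
The unique satisfying tagging is: R V P V V N N.
Verifying each rule — rule 1 ok; rule 2 ok; rule 3 ok.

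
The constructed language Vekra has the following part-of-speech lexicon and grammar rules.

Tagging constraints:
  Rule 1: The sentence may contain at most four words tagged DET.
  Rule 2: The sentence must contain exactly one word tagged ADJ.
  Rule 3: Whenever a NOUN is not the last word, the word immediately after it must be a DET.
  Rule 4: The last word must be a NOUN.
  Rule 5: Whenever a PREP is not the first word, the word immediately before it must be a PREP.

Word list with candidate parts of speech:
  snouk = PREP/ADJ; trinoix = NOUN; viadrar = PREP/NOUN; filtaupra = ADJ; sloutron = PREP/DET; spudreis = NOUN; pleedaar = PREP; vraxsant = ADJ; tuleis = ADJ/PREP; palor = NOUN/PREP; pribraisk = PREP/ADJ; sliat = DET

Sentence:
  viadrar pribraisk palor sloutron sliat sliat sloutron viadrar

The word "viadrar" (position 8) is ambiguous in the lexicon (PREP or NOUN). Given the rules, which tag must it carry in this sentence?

Candidates per position — 1:viadrar {PREP,NOUN}; 2:pribraisk {PREP,ADJ}; 3:palor {NOUN,PREP}; 4:sloutron {PREP,DET}; 5:sliat {DET}; 6:sliat {DET}; 7:sloutron {PREP,DET}; 8:viadrar {PREP,NOUN}.
If word 1 were NOUN, no tagging could satisfy rule 3; so word 1 is PREP.
If word 2 were PREP, no tagging could satisfy rule 2; so word 2 is ADJ.
If word 3 were PREP, no tagging could satisfy rule 5; so word 3 is NOUN.
If word 4 were PREP, no tagging could satisfy rule 3; so word 4 is DET.
If word 7 were PREP, no tagging could satisfy rule 5; so word 7 is DET.
If word 8 were PREP, no tagging could satisfy rule 4; so word 8 is NOUN.
The only consistent sequence is: PREP ADJ NOUN DET DET DET DET NOUN.
Check: rule 1 holds; rule 2 holds; rule 3 holds; rule 4 holds; rule 5 holds.

NOUN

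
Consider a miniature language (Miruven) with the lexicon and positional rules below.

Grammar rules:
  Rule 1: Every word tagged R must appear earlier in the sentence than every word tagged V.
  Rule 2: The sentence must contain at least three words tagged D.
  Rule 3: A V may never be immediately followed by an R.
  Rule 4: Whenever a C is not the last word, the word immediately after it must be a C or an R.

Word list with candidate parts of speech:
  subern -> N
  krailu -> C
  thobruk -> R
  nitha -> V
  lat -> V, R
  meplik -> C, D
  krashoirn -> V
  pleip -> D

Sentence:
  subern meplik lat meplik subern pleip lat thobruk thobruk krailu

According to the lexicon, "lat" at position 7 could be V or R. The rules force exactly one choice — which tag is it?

Candidates per position — 1:subern {N}; 2:meplik {C,D}; 3:lat {V,R}; 4:meplik {C,D}; 5:subern {N}; 6:pleip {D}; 7:lat {V,R}; 8:thobruk {R}; 9:thobruk {R}; 10:krailu {C}.
Position 2: C is ruled out by rule 2; that leaves D.
Position 3: V is ruled out by rule 1; that leaves R.
Position 4: C is ruled out by rule 2; that leaves D.
Position 7: V is ruled out by rule 1; that leaves R.
The unique satisfying tagging is: N D R D N D R R R C.
Check: rule 1 satisfied; rule 2 satisfied; rule 3 satisfied; rule 4 satisfied.

R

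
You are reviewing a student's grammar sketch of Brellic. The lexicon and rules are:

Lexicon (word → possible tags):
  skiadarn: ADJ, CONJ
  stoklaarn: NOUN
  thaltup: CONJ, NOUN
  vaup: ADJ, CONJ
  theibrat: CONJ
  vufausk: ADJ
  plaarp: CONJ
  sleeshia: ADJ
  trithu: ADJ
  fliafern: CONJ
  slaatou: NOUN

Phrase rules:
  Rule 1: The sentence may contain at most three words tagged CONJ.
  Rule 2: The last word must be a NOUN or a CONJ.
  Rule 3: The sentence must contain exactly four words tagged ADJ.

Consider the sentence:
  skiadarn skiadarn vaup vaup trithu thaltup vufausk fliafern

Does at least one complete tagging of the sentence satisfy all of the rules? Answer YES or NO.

YES

Candidates per position — 1:skiadarn {ADJ,CONJ}; 2:skiadarn {ADJ,CONJ}; 3:vaup {ADJ,CONJ}; 4:vaup {ADJ,CONJ}; 5:trithu {ADJ}; 6:thaltup {CONJ,NOUN}; 7:vufausk {ADJ}; 8:fliafern {CONJ}.
One satisfying assignment: ADJ ADJ CONJ CONJ ADJ NOUN ADJ CONJ.
Checking: rule 1 satisfied; rule 2 satisfied; rule 3 satisfied.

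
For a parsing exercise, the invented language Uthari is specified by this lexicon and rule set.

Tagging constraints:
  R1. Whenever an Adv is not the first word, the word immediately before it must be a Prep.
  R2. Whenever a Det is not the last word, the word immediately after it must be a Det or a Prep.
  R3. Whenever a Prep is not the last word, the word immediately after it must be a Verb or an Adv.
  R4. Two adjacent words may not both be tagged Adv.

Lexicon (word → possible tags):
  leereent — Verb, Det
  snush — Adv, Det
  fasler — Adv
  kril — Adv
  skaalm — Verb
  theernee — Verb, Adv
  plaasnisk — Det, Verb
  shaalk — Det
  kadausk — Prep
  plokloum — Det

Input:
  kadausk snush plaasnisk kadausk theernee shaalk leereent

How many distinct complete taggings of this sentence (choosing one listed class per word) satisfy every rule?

4

Candidates per position — 1:kadausk {Prep}; 2:snush {Adv,Det}; 3:plaasnisk {Det,Verb}; 4:kadausk {Prep}; 5:theernee {Verb,Adv}; 6:shaalk {Det}; 7:leereent {Verb,Det}.
There are 16 candidate sequences in total.
The sequences that satisfy every rule: Prep Adv Det Prep Verb Det Det; Prep Adv Det Prep Adv Det Det; Prep Adv Verb Prep Verb Det Det; Prep Adv Verb Prep Adv Det Det.
Count = 4.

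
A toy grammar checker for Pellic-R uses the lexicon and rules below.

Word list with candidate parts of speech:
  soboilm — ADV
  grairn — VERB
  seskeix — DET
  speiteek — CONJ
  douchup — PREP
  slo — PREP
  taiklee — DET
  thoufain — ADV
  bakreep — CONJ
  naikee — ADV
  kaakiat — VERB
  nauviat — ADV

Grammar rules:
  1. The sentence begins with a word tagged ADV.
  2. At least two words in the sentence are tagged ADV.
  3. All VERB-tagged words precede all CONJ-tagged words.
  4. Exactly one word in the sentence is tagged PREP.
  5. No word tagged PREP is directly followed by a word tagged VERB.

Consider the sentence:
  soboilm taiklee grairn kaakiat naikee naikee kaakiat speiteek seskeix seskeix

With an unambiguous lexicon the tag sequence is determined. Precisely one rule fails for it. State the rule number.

4

Fixed tagging: ADV DET VERB VERB ADV ADV VERB CONJ DET DET.
Rule check: R1 ok, R2 ok, R3 ok, R4 fails, R5 ok.
Only rule 4 fails.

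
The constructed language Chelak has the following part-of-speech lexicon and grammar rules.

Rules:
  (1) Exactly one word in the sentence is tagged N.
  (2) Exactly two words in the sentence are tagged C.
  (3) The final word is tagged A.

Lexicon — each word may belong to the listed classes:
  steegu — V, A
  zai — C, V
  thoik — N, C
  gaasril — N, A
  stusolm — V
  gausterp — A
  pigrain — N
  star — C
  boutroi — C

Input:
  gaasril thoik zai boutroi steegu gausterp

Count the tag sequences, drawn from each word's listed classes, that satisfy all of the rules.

4

Candidates per position — 1:gaasril {N,A}; 2:thoik {N,C}; 3:zai {C,V}; 4:boutroi {C}; 5:steegu {V,A}; 6:gausterp {A}.
There are 16 candidate sequences in total.
The sequences that satisfy every rule: N C V C V A; N C V C A A; A N C C V A; A N C C A A.
Count = 4.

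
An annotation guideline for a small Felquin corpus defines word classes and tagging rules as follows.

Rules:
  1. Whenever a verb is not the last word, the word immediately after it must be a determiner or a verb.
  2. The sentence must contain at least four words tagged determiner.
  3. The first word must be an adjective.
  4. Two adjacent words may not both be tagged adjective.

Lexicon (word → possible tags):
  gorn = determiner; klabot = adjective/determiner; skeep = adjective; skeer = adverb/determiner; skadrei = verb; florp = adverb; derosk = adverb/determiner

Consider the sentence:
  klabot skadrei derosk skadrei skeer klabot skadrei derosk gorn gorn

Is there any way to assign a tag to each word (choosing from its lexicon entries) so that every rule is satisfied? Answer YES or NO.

YES

Candidates per position — 1:klabot {adjective,determiner}; 2:skadrei {verb}; 3:derosk {adverb,determiner}; 4:skadrei {verb}; 5:skeer {adverb,determiner}; 6:klabot {adjective,determiner}; 7:skadrei {verb}; 8:derosk {adverb,determiner}; 9:gorn {determiner}; 10:gorn {determiner}.
One satisfying assignment: adjective verb determiner verb determiner adjective verb determiner determiner determiner.
Checking: rule 1 satisfied; rule 2 satisfied; rule 3 satisfied; rule 4 satisfied.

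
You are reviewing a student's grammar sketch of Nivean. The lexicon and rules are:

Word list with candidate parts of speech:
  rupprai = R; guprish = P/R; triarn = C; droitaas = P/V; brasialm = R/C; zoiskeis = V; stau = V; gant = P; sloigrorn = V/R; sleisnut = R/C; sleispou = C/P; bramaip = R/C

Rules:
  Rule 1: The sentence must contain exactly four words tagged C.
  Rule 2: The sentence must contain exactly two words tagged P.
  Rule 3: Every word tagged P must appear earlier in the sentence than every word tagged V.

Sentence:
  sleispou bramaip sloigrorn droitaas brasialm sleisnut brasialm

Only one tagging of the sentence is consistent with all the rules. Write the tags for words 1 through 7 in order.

Candidates per position — 1:sleispou {C,P}; 2:bramaip {R,C}; 3:sloigrorn {V,R}; 4:droitaas {P,V}; 5:brasialm {R,C}; 6:sleisnut {R,C}; 7:brasialm {R,C}.
Word 1 cannot be C — rule 2 would then fail for every completion. It is P.
Word 2 cannot be R — rule 1 would then fail for every completion. It is C.
Word 4 cannot be V — rule 2 would then fail for every completion. It is P.
Word 5 cannot be R — rule 1 would then fail for every completion. It is C.
Word 6 cannot be R — rule 1 would then fail for every completion. It is C.
Word 7 cannot be R — rule 1 would then fail for every completion. It is C.
Word 3 cannot be V — rule 3 would then fail for every completion. It is R.
The only consistent sequence is: P C R P C C C.
Rule-by-rule: rule 1 satisfied; rule 2 satisfied; rule 3 satisfied.

P C R P C C C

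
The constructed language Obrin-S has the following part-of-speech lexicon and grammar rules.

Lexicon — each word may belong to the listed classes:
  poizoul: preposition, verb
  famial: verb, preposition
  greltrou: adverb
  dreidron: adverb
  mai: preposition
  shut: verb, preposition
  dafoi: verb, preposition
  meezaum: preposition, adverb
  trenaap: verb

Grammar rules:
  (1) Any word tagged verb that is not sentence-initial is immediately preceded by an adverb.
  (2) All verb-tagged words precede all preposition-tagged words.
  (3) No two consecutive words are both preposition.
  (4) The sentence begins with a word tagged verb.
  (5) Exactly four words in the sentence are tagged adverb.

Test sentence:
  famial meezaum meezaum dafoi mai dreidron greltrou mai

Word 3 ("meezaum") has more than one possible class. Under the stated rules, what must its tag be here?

adverb

Candidates per position — 1:famial {verb,preposition}; 2:meezaum {preposition,adverb}; 3:meezaum {preposition,adverb}; 4:dafoi {verb,preposition}; 5:mai {preposition}; 6:dreidron {adverb}; 7:greltrou {adverb}; 8:mai {preposition}.
If word 1 were preposition, no tagging could satisfy rule 4; so word 1 is verb.
If word 2 were preposition, no tagging could satisfy rule 5; so word 2 is adverb.
If word 3 were preposition, no tagging could satisfy rule 5; so word 3 is adverb.
If word 4 were preposition, no tagging could satisfy rule 3; so word 4 is verb.
That leaves exactly one tagging: verb adverb adverb verb preposition adverb adverb preposition.
Verifying each rule — rule 1 satisfied; rule 2 satisfied; rule 3 satisfied; rule 4 satisfied; rule 5 satisfied.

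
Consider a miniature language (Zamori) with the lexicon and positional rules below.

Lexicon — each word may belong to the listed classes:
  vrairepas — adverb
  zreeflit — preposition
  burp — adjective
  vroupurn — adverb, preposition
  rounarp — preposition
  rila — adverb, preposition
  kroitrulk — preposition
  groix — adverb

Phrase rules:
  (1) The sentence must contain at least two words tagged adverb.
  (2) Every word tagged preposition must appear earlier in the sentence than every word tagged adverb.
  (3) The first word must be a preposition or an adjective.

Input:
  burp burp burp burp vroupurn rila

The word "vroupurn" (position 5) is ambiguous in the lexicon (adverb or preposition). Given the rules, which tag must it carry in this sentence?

adverb

Candidates per position — 1:burp {adjective}; 2:burp {adjective}; 3:burp {adjective}; 4:burp {adjective}; 5:vroupurn {adverb,preposition}; 6:rila {adverb,preposition}.
If word 5 were preposition, no tagging could satisfy rule 1; so word 5 is adverb.
If word 6 were preposition, no tagging could satisfy rule 1; so word 6 is adverb.
The only consistent sequence is: adjective adjective adjective adjective adverb adverb.
Verifying each rule — rule 1 holds; rule 2 holds; rule 3 holds.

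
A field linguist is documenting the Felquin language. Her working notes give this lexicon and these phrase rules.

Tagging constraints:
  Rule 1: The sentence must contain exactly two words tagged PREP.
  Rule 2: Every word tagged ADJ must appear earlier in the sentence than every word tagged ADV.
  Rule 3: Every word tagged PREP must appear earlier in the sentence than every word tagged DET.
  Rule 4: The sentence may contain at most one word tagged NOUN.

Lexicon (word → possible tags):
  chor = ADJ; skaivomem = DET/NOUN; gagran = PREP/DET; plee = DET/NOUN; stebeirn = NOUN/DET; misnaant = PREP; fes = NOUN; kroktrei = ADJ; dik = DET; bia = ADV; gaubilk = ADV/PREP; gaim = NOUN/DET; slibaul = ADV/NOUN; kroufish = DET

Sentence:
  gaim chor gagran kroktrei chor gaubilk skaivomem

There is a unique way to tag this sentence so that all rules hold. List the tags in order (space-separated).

Candidates per position — 1:gaim {NOUN,DET}; 2:chor {ADJ}; 3:gagran {PREP,DET}; 4:kroktrei {ADJ}; 5:chor {ADJ}; 6:gaubilk {ADV,PREP}; 7:skaivomem {DET,NOUN}.
If word 3 were DET, no tagging could satisfy rule 1; so word 3 is PREP.
If word 6 were ADV, no tagging could satisfy rule 1; so word 6 is PREP.
If word 1 were DET, no tagging could satisfy rule 3; so word 1 is NOUN.
If word 7 were NOUN, no tagging could satisfy rule 4; so word 7 is DET.
The only consistent sequence is: NOUN ADJ PREP ADJ ADJ PREP DET.
Check: rule 1 satisfied; rule 2 satisfied; rule 3 satisfied; rule 4 satisfied.

NOUN ADJ PREP ADJ ADJ PREP DET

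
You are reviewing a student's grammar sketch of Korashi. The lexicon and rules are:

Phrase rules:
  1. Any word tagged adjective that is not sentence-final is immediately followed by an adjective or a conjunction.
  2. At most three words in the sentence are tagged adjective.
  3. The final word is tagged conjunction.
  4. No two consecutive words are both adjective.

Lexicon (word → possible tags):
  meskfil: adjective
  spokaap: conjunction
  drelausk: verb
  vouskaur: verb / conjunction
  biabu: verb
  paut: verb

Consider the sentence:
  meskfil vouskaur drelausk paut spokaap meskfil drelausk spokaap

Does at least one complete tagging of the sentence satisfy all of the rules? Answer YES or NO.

Candidates per position — 1:meskfil {adjective}; 2:vouskaur {verb,conjunction}; 3:drelausk {verb}; 4:paut {verb}; 5:spokaap {conjunction}; 6:meskfil {adjective}; 7:drelausk {verb}; 8:spokaap {conjunction}.
Rule 1 cannot be satisfied by any choice of tags from the lexicon.
So there is no consistent tagging.

NO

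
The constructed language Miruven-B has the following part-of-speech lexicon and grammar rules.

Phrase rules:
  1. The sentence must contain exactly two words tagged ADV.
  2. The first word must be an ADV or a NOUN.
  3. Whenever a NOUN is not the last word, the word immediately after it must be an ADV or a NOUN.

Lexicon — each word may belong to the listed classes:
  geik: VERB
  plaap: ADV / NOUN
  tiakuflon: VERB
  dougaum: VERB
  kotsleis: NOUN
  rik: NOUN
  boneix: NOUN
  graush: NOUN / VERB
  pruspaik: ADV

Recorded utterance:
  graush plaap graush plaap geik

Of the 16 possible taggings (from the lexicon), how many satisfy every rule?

Candidates per position — 1:graush {NOUN,VERB}; 2:plaap {ADV,NOUN}; 3:graush {NOUN,VERB}; 4:plaap {ADV,NOUN}; 5:geik {VERB}.
There are 16 candidate sequences in total.
The sequences that satisfy every rule: NOUN ADV NOUN ADV VERB; NOUN ADV VERB ADV VERB.
Count = 2.

2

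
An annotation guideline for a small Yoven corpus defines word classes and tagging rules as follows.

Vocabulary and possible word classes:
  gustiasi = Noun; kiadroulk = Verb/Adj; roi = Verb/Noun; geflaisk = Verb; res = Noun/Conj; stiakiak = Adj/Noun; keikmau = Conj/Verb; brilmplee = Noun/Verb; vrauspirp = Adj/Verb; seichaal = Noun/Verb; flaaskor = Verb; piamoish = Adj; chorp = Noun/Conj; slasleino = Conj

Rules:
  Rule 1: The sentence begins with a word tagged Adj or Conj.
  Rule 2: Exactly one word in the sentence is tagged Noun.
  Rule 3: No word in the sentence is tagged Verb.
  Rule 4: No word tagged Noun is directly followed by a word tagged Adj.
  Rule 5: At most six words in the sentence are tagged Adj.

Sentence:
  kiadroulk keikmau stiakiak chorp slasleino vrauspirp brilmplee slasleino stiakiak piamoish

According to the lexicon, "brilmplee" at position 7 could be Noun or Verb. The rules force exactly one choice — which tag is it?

Candidates per position — 1:kiadroulk {Verb,Adj}; 2:keikmau {Conj,Verb}; 3:stiakiak {Adj,Noun}; 4:chorp {Noun,Conj}; 5:slasleino {Conj}; 6:vrauspirp {Adj,Verb}; 7:brilmplee {Noun,Verb}; 8:slasleino {Conj}; 9:stiakiak {Adj,Noun}; 10:piamoish {Adj}.
Position 1: Verb is ruled out by rule 1; that leaves Adj.
Position 2: Verb is ruled out by rule 3; that leaves Conj.
Position 6: Verb is ruled out by rule 3; that leaves Adj.
Position 7: Verb is ruled out by rule 3; that leaves Noun.
Position 9: Noun is ruled out by rule 2; that leaves Adj.
Position 3: Noun is ruled out by rule 2; that leaves Adj.
Position 4: Noun is ruled out by rule 2; that leaves Conj.
The only consistent sequence is: Adj Conj Adj Conj Conj Adj Noun Conj Adj Adj.
Verifying each rule — rule 1 ok; rule 2 ok; rule 3 ok; rule 4 ok; rule 5 ok.

Noun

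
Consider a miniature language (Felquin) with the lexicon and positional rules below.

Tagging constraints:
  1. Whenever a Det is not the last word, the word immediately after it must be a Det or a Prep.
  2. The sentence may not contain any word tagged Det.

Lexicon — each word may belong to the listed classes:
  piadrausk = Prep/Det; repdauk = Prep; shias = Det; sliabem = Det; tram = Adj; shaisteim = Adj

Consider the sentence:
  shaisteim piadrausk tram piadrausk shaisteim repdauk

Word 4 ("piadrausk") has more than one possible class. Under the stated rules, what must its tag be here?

Candidates per position — 1:shaisteim {Adj}; 2:piadrausk {Prep,Det}; 3:tram {Adj}; 4:piadrausk {Prep,Det}; 5:shaisteim {Adj}; 6:repdauk {Prep}.
If word 2 were Det, no tagging could satisfy rule 1; so word 2 is Prep.
If word 4 were Det, no tagging could satisfy rule 1; so word 4 is Prep.
So the tagging must be: Adj Prep Adj Prep Adj Prep.
Verifying each rule — rule 1 ✓; rule 2 ✓.

Prep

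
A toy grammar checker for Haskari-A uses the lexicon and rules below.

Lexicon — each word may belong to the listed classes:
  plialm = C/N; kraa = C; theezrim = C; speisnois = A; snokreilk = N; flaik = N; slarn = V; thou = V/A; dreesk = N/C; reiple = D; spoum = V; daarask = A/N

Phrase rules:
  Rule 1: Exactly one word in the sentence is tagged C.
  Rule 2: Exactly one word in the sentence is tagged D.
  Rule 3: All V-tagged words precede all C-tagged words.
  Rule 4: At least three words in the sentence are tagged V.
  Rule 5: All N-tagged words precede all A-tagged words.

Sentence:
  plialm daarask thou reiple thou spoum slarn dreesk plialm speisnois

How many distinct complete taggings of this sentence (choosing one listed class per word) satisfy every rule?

Candidates per position — 1:plialm {C,N}; 2:daarask {A,N}; 3:thou {V,A}; 4:reiple {D}; 5:thou {V,A}; 6:spoum {V}; 7:slarn {V}; 8:dreesk {N,C}; 9:plialm {C,N}; 10:speisnois {A}.
There are 64 candidate sequences in total.
The sequences that satisfy every rule: N N V D V V V N C A; N N V D V V V C N A.
Count = 2.

2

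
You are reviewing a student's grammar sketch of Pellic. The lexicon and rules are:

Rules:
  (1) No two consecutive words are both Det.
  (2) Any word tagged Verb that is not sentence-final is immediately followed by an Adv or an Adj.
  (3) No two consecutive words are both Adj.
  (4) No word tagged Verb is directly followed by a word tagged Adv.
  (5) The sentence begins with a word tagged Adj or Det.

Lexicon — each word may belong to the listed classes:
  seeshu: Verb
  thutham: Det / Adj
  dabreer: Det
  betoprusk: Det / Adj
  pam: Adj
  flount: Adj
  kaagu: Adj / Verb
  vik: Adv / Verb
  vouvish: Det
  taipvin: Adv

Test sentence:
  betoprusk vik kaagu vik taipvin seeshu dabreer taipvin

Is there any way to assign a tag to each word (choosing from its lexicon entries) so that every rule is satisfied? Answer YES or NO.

Candidates per position — 1:betoprusk {Det,Adj}; 2:vik {Adv,Verb}; 3:kaagu {Adj,Verb}; 4:vik {Adv,Verb}; 5:taipvin {Adv}; 6:seeshu {Verb}; 7:dabreer {Det}; 8:taipvin {Adv}.
Rule 2 cannot be satisfied by any choice of tags from the lexicon.
So there is no consistent tagging.

NO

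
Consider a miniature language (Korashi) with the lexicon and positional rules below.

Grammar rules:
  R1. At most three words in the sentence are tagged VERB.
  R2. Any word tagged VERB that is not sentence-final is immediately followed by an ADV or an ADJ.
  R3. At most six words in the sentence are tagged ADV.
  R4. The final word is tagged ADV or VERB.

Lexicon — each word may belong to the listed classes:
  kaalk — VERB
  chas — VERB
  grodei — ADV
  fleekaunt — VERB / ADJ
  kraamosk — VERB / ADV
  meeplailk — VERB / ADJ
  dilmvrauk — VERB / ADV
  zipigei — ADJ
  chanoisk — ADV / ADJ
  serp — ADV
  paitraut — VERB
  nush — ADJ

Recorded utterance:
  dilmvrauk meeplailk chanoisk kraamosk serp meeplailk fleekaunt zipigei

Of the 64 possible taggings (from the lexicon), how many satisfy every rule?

0

Candidates per position — 1:dilmvrauk {VERB,ADV}; 2:meeplailk {VERB,ADJ}; 3:chanoisk {ADV,ADJ}; 4:kraamosk {VERB,ADV}; 5:serp {ADV}; 6:meeplailk {VERB,ADJ}; 7:fleekaunt {VERB,ADJ}; 8:zipigei {ADJ}.
There are 64 candidate sequences in total.
Rule 4 cannot be satisfied by any choice of tags from the lexicon.
So there is no consistent tagging.
Count = 0.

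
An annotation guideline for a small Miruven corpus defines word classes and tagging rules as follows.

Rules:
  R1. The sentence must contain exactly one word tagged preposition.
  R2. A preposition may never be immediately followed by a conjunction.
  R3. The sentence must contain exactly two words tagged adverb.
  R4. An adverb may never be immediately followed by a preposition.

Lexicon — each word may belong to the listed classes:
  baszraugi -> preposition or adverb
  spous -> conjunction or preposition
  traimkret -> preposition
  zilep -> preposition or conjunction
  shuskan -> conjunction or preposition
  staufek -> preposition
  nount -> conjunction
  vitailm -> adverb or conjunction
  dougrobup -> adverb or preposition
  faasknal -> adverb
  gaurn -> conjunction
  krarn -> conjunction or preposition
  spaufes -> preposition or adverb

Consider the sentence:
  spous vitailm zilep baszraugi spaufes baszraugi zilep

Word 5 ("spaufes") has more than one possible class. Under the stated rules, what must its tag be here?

adverb

Candidates per position — 1:spous {conjunction,preposition}; 2:vitailm {adverb,conjunction}; 3:zilep {preposition,conjunction}; 4:baszraugi {preposition,adverb}; 5:spaufes {preposition,adverb}; 6:baszraugi {preposition,adverb}; 7:zilep {preposition,conjunction}.
Position 5: the remaining choice is settled jointly with positions 1, 2, 3, 4, 6, 7 — only adverb at position 5 is part of a tagging that satisfies every rule.
The unique satisfying tagging is: conjunction conjunction conjunction preposition adverb adverb conjunction.
Rule-by-rule: rule 1 satisfied; rule 2 satisfied; rule 3 satisfied; rule 4 satisfied.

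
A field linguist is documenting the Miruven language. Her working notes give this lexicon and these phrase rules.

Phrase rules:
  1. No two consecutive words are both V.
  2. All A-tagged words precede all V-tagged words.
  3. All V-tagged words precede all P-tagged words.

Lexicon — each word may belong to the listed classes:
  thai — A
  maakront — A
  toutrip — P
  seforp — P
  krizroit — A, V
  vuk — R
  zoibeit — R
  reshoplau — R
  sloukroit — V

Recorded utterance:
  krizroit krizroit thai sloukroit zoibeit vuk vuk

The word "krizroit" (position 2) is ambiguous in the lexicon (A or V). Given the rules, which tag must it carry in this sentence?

A

Candidates per position — 1:krizroit {A,V}; 2:krizroit {A,V}; 3:thai {A}; 4:sloukroit {V}; 5:zoibeit {R}; 6:vuk {R}; 7:vuk {R}.
Position 1: V is ruled out by rule 2; that leaves A.
Position 2: V is ruled out by rule 2; that leaves A.
The only consistent sequence is: A A A V R R R.
Checking: rule 1 ✓; rule 2 ✓; rule 3 ✓.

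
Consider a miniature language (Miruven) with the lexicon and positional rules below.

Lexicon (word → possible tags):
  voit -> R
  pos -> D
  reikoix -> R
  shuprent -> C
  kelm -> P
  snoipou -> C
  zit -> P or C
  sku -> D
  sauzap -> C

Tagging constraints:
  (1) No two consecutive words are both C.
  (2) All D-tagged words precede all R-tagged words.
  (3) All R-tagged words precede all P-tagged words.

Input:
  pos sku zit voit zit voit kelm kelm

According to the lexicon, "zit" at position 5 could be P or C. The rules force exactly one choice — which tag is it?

Candidates per position — 1:pos {D}; 2:sku {D}; 3:zit {P,C}; 4:voit {R}; 5:zit {P,C}; 6:voit {R}; 7:kelm {P}; 8:kelm {P}.
Word 3 cannot be P — rule 3 would then fail for every completion. It is C.
Word 5 cannot be P — rule 3 would then fail for every completion. It is C.
The only consistent sequence is: D D C R C R P P.
Check: rule 1 holds; rule 2 holds; rule 3 holds.

C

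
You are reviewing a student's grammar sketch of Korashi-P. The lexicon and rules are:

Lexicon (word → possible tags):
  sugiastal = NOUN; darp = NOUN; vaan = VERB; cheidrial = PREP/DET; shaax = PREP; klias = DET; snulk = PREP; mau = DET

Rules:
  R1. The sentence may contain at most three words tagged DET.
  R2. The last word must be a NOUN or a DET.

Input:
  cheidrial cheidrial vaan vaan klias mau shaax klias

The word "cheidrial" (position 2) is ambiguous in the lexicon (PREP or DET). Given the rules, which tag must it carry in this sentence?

PREP

Candidates per position — 1:cheidrial {PREP,DET}; 2:cheidrial {PREP,DET}; 3:vaan {VERB}; 4:vaan {VERB}; 5:klias {DET}; 6:mau {DET}; 7:shaax {PREP}; 8:klias {DET}.
Position 1: DET is ruled out by rule 1; that leaves PREP.
Position 2: DET is ruled out by rule 1; that leaves PREP.
The unique satisfying tagging is: PREP PREP VERB VERB DET DET PREP DET.
Check: rule 1 ok; rule 2 ok.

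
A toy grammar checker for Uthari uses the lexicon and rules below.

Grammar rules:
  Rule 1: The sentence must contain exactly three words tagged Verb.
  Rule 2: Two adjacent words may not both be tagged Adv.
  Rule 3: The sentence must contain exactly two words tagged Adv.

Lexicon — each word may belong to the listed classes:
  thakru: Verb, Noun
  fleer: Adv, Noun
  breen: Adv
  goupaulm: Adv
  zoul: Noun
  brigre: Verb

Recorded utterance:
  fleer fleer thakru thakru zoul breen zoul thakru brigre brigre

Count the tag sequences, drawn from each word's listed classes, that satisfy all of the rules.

6

Candidates per position — 1:fleer {Adv,Noun}; 2:fleer {Adv,Noun}; 3:thakru {Verb,Noun}; 4:thakru {Verb,Noun}; 5:zoul {Noun}; 6:breen {Adv}; 7:zoul {Noun}; 8:thakru {Verb,Noun}; 9:brigre {Verb}; 10:brigre {Verb}.
There are 32 candidate sequences in total.
Checking each against the rules leaves 6 sequences.
Count = 6.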